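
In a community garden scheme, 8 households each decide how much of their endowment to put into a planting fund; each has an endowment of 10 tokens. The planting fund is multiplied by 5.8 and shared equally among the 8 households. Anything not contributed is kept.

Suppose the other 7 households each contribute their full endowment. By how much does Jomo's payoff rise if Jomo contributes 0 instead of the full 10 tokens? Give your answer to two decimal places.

Switching from a contribution of 10 to 0 lets Jomo keep an extra 10 tokens, but lowers the planting fund by 10, which costs Jomo their own share of that drop: 5.8/8 × 10 = 7.25.
Net gain = 10 − 7.25 = 2.75. The private return per contributed unit (0.7250) is below 1, so free-riding is indeed the best response regardless of what the others do.

2.75 tokens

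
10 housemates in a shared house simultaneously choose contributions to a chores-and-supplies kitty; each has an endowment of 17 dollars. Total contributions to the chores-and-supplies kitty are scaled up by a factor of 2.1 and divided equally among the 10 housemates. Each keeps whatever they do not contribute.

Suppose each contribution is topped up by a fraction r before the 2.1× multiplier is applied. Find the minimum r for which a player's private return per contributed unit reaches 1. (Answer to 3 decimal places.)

With matching at rate r, one contributed unit becomes (1 + r) in the chores-and-supplies kitty and returns 2.1 × (1 + r) / 10 to the contributor.
Setting this equal to 1: 1 + r = 10/2.1 = 4.7619.
So the minimum matching rate is r = 4.7619 − 1 = 3.762.

3.762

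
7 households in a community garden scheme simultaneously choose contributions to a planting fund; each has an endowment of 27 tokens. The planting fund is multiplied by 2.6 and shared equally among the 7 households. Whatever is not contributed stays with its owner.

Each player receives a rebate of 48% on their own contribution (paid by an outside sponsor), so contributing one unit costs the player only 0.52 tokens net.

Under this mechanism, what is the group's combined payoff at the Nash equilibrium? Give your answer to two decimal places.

189.00 tokens

Even with the mechanism, each unit contributed returns only (2.6/7) / 0.52 = 0.7143 per unit of net cost, so contributing nothing is still dominant.
At the Nash equilibrium no one contributes; group total payoff = 7 × 27 = 189.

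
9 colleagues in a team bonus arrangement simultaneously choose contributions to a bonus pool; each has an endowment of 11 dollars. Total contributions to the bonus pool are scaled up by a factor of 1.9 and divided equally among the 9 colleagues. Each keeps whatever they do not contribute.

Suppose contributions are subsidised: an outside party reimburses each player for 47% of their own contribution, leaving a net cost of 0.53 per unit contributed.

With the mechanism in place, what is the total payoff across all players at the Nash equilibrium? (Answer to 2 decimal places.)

99.00 dollars

The effective private return is (1.9/9) / 0.53 = 0.3983, which is still under 1, so the mechanism doesn't change anyone's dominant strategy: zero contribution.
At the Nash equilibrium no one contributes; group total payoff = 9 × 11 = 99.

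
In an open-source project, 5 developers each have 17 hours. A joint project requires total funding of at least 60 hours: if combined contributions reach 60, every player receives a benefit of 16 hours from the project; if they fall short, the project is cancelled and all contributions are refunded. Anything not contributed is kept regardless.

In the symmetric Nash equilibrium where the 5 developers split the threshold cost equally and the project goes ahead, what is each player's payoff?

Equal share of the threshold: 60/5 = 12.
At this profile no one gains by cutting their contribution: any cut drops the total below 60, the project is cancelled, contributions are refunded, and the deviator ends with 17, which is less than 17 − 12 + 16 = 21. Contributing more than 12 just wastes the excess. So contributing exactly 12 is a best response.
Each player's payoff: 17 − 12 + 16 = 21.

21 hours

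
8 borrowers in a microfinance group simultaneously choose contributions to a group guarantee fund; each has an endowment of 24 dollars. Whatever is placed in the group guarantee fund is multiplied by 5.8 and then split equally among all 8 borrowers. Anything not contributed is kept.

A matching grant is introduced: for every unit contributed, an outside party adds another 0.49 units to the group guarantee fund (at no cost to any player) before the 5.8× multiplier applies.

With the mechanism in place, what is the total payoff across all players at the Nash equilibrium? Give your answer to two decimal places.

1659.26 dollars

The effective private return per unit is now 5.8 × 1.49 / 8 = 1.0803 > 1, so every player's dominant strategy flips to full contribution.
At the Nash equilibrium everyone contributes 24. Group total payoff = 5.8 × 1.49 × 192 = 1659.26.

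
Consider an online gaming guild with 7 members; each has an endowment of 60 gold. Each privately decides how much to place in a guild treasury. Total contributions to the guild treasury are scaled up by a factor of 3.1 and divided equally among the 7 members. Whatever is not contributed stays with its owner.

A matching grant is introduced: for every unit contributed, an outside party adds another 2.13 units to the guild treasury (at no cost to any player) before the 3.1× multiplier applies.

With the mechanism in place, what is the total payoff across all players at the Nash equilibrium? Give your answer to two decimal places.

4075.26 gold

The effective private return per unit is now 3.1 × 3.13 / 7 = 1.3861 > 1, so every player's dominant strategy flips to full contribution.
So the Nash equilibrium is full contribution by all 7; the group earns 3.1 × 3.13 × 420 = 4075.26.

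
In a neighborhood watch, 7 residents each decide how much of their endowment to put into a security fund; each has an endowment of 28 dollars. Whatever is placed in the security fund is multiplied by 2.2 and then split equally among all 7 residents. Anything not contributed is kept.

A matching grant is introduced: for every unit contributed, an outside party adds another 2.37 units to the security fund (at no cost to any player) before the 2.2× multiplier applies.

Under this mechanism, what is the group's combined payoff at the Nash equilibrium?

The effective private return per unit is now 2.2 × 3.37 / 7 = 1.0591 > 1, so every player's dominant strategy flips to full contribution.
So the Nash equilibrium is full contribution by all 7; the group earns 2.2 × 3.37 × 196 = 1453.14.

1453.14 dollars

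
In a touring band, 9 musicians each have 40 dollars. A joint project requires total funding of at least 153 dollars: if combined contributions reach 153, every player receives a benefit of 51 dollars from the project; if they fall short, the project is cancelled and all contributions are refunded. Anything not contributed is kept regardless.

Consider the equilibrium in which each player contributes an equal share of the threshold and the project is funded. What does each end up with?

Equal share of the threshold: 153/9 = 17.
At this profile no one gains by cutting their contribution: any cut drops the total below 153, the project is cancelled, contributions are refunded, and the deviator ends with 40, which is less than 40 − 17 + 51 = 74. Contributing more than 17 just wastes the excess. So contributing exactly 17 is a best response.
Each player's payoff: 40 − 17 + 51 = 74.

74 dollars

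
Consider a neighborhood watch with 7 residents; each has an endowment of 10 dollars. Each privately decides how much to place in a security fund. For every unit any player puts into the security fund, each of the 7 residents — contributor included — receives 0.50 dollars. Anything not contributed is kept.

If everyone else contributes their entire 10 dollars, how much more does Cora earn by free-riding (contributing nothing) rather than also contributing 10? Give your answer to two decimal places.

5.00 dollars

Switching from a contribution of 10 to 0 lets Cora keep an extra 10 dollars, but lowers the security fund by 10, which costs Cora their own share of that drop: 0.50 × 10 = 5.00.
Net gain = 10 − 5.00 = 5.00. The private return per contributed unit (0.50) is below 1, so free-riding is indeed the best response regardless of what the others do.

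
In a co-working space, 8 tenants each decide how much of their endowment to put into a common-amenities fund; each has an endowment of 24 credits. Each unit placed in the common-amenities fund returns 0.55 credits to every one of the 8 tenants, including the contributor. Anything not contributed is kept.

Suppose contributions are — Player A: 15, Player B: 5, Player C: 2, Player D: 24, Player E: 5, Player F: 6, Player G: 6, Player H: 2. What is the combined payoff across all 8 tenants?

Total contributed: 15 + 5 + 2 + 24 + 5 + 6 + 6 + 2 = 65; total kept: 8 × 24 − 65 = 127.
The common-amenities fund pays out 0.55 × 8 × 65 = 286.00 in aggregate.
Group total = 127 + 286.00 = 413.00.

413.00 credits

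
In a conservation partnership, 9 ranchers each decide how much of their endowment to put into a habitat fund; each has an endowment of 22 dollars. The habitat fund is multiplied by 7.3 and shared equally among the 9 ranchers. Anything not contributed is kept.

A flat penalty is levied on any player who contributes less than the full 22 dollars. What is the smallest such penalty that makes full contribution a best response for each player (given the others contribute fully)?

Given the others contribute fully, the best deviation is to contribute 0 (any partial contribution still incurs the fine and gives up units whose private return 0.8111 is below 1).
Deviating from 22 to 0 saves 22 dollars but forfeits the deviator's share of the drop in the habitat fund: 7.3/9 × 22 = 17.84.
So the deviation gain is 22 − 17.84 = 4.16, and the fine must be at least 4.16 dollars to wipe it out.

4.16 dollars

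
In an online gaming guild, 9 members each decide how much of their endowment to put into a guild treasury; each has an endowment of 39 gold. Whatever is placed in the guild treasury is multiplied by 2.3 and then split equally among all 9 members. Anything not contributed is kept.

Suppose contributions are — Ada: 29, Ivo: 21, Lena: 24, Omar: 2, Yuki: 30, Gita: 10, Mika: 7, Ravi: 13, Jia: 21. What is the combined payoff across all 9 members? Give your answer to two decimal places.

555.10 gold

Total contributed: 29 + 21 + 24 + 2 + 30 + 10 + 7 + 13 + 21 = 157; total kept: 9 × 39 − 157 = 194.
The guild treasury pays out 2.3 × 157 = 361.10 in aggregate.
Group total = 194 + 361.10 = 555.10.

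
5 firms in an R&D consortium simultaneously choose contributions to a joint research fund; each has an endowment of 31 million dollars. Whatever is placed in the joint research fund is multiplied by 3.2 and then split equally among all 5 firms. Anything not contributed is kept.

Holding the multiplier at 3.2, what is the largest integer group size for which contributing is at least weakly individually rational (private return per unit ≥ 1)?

Private return per unit is 3.2/(group size), which is ≥ 1 whenever the group size is ≤ 3.2.
The largest such integer is 3.

3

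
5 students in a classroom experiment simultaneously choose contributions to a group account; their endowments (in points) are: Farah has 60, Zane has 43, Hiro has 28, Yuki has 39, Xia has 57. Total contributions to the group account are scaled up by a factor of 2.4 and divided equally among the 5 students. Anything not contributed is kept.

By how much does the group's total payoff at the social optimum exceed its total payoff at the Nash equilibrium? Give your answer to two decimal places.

The private return per contributed unit is 2.4/5 = 0.4800 < 1 for every player regardless of endowment, so the Nash equilibrium is zero contribution and the group total is Σ E_j = 60 + 43 + 28 + 39 + 57 = 227.
Each contributed unit returns 2.400 to the group, so the social optimum is full contribution by everyone: group total = 2.400 × 227 = 544.80.
Efficiency loss = (2.400 − 1) × 227 = 317.80.

317.80 points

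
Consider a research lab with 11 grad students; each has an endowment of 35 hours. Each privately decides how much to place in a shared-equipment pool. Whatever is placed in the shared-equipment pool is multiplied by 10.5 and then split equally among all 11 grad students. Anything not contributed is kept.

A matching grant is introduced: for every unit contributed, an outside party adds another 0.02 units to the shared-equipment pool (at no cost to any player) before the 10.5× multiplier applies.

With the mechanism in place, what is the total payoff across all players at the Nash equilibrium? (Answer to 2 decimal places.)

385.00 hours

With the mechanism, a contributed unit returns 10.5 × 1.02 / 11 = 0.9736 per unit of net cost — still below 1 — so contributing 0 remains dominant for every player.
Everyone keeps their endowment and the group total is 11 × 35 = 385.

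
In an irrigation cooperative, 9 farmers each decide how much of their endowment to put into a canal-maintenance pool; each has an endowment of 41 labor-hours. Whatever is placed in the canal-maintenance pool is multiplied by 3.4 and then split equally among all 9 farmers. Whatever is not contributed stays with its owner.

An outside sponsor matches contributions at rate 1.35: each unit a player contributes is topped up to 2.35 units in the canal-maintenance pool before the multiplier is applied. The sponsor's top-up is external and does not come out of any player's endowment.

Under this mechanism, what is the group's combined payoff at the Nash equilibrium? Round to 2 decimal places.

369.00 labor-hours

With the mechanism, a contributed unit returns 3.4 × 2.35 / 9 = 0.8878 per unit of net cost — still below 1 — so contributing 0 remains dominant for every player.
Everyone keeps their endowment and the group total is 9 × 41 = 369.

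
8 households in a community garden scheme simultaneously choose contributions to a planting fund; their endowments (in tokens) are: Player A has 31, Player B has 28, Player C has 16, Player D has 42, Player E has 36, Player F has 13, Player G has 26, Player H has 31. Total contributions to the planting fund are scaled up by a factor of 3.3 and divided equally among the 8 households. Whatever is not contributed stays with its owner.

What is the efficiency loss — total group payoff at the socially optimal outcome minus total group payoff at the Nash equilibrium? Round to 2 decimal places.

512.90 tokens

The private return per contributed unit is 3.3/8 = 0.4125 < 1 for every player regardless of endowment, so the Nash equilibrium is zero contribution and the group total is Σ E_j = 31 + 28 + 16 + 42 + 36 + 13 + 26 + 31 = 223.
Each contributed unit returns 3.300 to the group, so the social optimum is full contribution by everyone: group total = 3.300 × 223 = 735.90.
Efficiency loss = (3.300 − 1) × 223 = 512.90.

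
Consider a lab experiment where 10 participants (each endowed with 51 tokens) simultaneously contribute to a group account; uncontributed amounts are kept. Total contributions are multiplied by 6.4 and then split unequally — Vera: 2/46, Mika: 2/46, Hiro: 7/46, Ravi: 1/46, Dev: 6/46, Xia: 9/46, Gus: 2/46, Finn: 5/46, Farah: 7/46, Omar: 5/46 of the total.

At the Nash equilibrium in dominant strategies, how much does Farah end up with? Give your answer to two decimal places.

Each unit j contributes comes back to j as 6.4 × (j's share), so j prefers to contribute only if that share exceeds 1/6.4 = 0.1563; otherwise keeping the unit dominates.
Xia alone (share 9/46) is above the threshold, contributing 51; the remaining 9 contribute 0. Total contributed: 51.
Farah keeps 51 and receives 6.4 × 51 × 7/46 = 49.67 from the group account, for a payoff of 100.67.

100.67 tokens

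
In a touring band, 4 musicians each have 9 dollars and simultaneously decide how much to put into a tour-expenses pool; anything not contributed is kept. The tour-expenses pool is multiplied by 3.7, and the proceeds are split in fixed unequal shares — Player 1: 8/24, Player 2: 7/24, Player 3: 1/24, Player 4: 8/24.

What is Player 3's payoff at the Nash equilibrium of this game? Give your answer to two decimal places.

For player j, contributing a unit is worthwhile iff 3.7 × (j's share) ≥ 1, i.e. iff j's share is at least 0.2703.
The shares above 0.2703 belong to Player 1, Player 2 and Player 4, contributing 9 each; the remaining 1 contribute 0. Total contributed: 27.
Player 3 keeps 9 and receives 3.7 × 27 × 1/24 = 4.16 from the tour-expenses pool, for a payoff of 13.16.

13.16 dollars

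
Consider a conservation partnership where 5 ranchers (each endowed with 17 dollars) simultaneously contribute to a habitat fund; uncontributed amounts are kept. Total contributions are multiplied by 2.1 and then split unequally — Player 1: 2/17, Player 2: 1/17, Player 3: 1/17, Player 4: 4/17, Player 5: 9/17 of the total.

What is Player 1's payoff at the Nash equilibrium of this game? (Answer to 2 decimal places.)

21.20 dollars

Player j's private return per contributed unit is 2.1 × (j's share). Contributing is weakly dominant for j when that share is at least 1/2.1 = 0.4762, and contributing 0 is dominant otherwise.
Player 5 alone (share 9/17) is above the threshold, contributing 17; the remaining 4 contribute 0. Total contributed: 17.
Player 1 keeps 17 and receives 2.1 × 17 × 2/17 = 4.20 from the habitat fund, for a payoff of 21.20.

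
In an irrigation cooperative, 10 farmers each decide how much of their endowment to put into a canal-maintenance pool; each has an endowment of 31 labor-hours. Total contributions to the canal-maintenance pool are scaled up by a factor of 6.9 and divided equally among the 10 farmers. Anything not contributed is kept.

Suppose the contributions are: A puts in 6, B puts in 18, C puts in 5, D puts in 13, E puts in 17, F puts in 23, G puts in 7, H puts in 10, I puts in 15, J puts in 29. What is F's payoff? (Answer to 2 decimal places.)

Total contributed: 6 + 18 + 5 + 13 + 17 + 23 + 7 + 10 + 15 + 29 = 143.
Each receives 6.9 × 143 / 10 = 98.67 from the canal-maintenance pool.
F keeps 31 − 23 = 8, so F's payoff is 8 + 98.67 = 106.67.

106.67 labor-hours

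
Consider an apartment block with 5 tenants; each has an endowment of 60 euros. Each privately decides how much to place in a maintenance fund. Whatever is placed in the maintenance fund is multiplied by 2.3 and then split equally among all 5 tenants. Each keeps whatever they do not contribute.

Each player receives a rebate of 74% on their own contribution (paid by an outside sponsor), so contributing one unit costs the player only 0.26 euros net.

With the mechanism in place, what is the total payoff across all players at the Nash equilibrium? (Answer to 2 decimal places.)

The effective private return per unit is now (2.3/5) / 0.26 = 1.7692 > 1, so every player's dominant strategy flips to full contribution.
At the Nash equilibrium everyone contributes 60. Group total payoff = 5 × (60 × 0.74 + 2.3 × 60) = 912.00.

912.00 euros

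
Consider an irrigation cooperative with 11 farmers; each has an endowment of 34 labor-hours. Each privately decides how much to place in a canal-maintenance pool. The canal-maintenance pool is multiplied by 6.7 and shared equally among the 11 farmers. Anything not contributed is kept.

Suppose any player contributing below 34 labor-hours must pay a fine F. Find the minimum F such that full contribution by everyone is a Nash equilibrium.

13.29 labor-hours

Given the others contribute fully, the best deviation is to contribute 0 (any partial contribution still incurs the fine and gives up units whose private return 0.6091 is below 1).
Deviating from 34 to 0 saves 34 labor-hours but forfeits the deviator's share of the drop in the canal-maintenance pool: 6.7/11 × 34 = 20.71.
So the deviation gain is 34 − 20.71 = 13.29, and the fine must be at least 13.29 labor-hours to wipe it out.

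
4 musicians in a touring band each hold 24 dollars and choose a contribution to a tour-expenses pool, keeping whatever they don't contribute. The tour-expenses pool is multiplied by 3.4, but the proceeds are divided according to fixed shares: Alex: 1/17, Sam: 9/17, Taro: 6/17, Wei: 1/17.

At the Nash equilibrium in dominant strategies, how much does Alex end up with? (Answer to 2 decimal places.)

For player j, contributing a unit is worthwhile iff 3.4 × (j's share) ≥ 1, i.e. iff j's share is at least 0.2941.
Sam and Taro clear that bar, contributing 24 each; the remaining 2 contribute 0. Total contributed: 48.
Alex keeps 24 and receives 3.4 × 48 × 1/17 = 9.60 from the tour-expenses pool, for a payoff of 33.60.

33.60 dollars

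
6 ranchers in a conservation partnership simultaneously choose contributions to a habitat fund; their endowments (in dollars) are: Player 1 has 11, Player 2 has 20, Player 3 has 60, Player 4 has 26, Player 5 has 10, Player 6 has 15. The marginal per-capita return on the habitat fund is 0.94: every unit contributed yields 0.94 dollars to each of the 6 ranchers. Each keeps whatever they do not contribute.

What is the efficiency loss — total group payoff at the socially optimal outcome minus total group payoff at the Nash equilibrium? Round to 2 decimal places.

658.88 dollars

The private return per contributed unit is 0.94 < 1 for everyone, so the Nash equilibrium is zero contribution and the group total is Σ E_j = 11 + 20 + 60 + 26 + 10 + 15 = 142.
Each contributed unit returns 5.640 to the group, so the social optimum is full contribution by everyone: group total = 5.640 × 142 = 800.88.
Efficiency loss = (5.640 − 1) × 142 = 658.88.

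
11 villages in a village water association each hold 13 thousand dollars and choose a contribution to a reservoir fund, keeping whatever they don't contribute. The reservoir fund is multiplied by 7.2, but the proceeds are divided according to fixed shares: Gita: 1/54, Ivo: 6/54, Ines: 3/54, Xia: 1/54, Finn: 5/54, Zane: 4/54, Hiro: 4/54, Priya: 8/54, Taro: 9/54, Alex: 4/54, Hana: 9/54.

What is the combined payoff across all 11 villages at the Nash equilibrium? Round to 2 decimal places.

Player j's private return per contributed unit is 7.2 × (j's share). Contributing is weakly dominant for j when that share is at least 1/7.2 = 0.1389, and contributing 0 is dominant otherwise.
Priya, Taro and Hana are above the threshold, contributing 13 each; the remaining 8 contribute 0. Total contributed: 39.
The reservoir fund pays out 7.2 × 39 = 280.80 in total (split across the unequal shares, but the aggregate is all that matters for the group sum).
The 8 free-riders keep 13 each, adding 104. Group total = 104 + 280.80 = 384.80.

384.80 thousand dollars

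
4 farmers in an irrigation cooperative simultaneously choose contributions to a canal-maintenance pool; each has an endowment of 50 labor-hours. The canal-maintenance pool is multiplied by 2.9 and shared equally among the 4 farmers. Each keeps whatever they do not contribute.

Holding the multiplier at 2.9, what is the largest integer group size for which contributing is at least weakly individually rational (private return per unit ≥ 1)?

Private return per unit is 2.9/(group size), which is ≥ 1 whenever the group size is ≤ 2.9.
The largest such integer is 2.

2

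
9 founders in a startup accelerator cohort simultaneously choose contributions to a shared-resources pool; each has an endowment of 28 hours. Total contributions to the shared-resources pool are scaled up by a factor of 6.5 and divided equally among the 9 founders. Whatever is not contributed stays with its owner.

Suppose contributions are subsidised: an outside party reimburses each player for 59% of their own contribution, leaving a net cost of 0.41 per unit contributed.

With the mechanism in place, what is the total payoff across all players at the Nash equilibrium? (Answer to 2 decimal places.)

1786.68 hours

The effective private return per unit is now (6.5/9) / 0.41 = 1.7615 > 1, so every player's dominant strategy flips to full contribution.
At the Nash equilibrium everyone contributes 28. Group total payoff = 9 × (28 × 0.59 + 6.5 × 28) = 1786.68.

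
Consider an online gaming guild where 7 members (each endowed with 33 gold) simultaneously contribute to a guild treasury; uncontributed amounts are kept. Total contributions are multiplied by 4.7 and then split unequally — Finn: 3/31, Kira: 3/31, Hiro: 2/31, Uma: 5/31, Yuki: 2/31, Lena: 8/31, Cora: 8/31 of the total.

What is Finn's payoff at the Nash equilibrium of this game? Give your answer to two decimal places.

63.02 gold

For player j, contributing a unit is worthwhile iff 4.7 × (j's share) ≥ 1, i.e. iff j's share is at least 0.2128.
Lena and Cora clear that bar, contributing 33 each; the remaining 5 contribute 0. Total contributed: 66.
Finn keeps 33 and receives 4.7 × 66 × 3/31 = 30.02 from the guild treasury, for a payoff of 63.02.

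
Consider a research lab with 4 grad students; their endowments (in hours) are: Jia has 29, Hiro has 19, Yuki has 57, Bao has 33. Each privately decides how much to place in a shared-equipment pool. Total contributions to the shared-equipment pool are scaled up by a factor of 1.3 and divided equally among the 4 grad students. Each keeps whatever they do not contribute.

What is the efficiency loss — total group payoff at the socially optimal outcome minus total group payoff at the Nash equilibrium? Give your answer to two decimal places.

The private return per contributed unit is 1.3/4 = 0.3250 < 1 for every player regardless of endowment, so the Nash equilibrium is zero contribution and the group total is Σ E_j = 29 + 19 + 57 + 33 = 138.
Each contributed unit returns 1.300 to the group, so the social optimum is full contribution by everyone: group total = 1.300 × 138 = 179.40.
Efficiency loss = (1.300 − 1) × 138 = 41.40.

41.40 hours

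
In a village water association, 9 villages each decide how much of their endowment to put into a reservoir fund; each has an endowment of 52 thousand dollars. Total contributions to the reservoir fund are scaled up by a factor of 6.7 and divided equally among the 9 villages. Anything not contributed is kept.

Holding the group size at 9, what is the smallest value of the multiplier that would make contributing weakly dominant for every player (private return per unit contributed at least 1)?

9

A contributed unit returns (multiplier)/9 to its contributor.
This reaches 1 exactly when the multiplier is 9.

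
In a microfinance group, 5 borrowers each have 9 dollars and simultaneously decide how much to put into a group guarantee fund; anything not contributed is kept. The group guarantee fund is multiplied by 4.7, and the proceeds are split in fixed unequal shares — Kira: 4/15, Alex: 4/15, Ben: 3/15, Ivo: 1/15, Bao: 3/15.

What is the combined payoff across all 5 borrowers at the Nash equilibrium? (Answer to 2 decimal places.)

Player j's private return per contributed unit is 4.7 × (j's share). Contributing is weakly dominant for j when that share is at least 1/4.7 = 0.2128, and contributing 0 is dominant otherwise.
Kira and Alex clear that bar, contributing 9 each; the remaining 3 contribute 0. Total contributed: 18.
The group guarantee fund pays out 4.7 × 18 = 84.60 in total (split across the unequal shares, but the aggregate is all that matters for the group sum).
The 3 free-riders keep 9 each, adding 27. Group total = 27 + 84.60 = 111.60.

111.60 dollars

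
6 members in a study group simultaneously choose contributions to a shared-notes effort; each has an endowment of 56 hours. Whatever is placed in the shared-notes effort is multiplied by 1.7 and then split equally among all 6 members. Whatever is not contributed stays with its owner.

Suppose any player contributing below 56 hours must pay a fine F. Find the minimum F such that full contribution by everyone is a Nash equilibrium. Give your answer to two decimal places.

40.13 hours

Given the others contribute fully, the best deviation is to contribute 0 (any partial contribution still incurs the fine and gives up units whose private return 0.2833 is below 1).
Deviating from 56 to 0 saves 56 hours but forfeits the deviator's share of the drop in the shared-notes effort: 1.7/6 × 56 = 15.87.
So the deviation gain is 56 − 15.87 = 40.13, and the fine must be at least 40.13 hours to wipe it out.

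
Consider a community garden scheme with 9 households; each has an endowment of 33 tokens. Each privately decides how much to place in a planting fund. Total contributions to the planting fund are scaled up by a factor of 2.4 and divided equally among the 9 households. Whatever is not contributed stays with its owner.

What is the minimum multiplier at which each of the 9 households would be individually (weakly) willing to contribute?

A contributed unit returns (multiplier)/9 to its contributor.
This reaches 1 exactly when the multiplier is 9.

9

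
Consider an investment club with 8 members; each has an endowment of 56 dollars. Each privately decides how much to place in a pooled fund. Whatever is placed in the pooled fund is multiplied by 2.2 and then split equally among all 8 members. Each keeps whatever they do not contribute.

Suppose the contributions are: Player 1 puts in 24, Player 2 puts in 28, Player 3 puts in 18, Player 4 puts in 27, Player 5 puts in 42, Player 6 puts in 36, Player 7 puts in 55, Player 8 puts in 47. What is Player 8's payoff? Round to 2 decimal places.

Total contributed: 24 + 28 + 18 + 27 + 42 + 36 + 55 + 47 = 277.
Each receives 2.2 × 277 / 8 = 76.18 from the pooled fund.
Player 8 keeps 56 − 47 = 9, so Player 8's payoff is 9 + 76.18 = 85.18.

85.18 dollars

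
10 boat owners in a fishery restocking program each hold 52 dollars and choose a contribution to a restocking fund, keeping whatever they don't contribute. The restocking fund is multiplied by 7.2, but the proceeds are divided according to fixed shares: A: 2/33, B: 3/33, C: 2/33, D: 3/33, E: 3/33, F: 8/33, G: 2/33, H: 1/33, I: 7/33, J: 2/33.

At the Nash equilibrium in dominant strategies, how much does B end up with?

120.07 dollars

Player j's private return per contributed unit is 7.2 × (j's share). Contributing is weakly dominant for j when that share is at least 1/7.2 = 0.1389, and contributing 0 is dominant otherwise.
F and I are above the threshold, contributing 52 each; the remaining 8 contribute 0. Total contributed: 104.
B keeps 52 and receives 7.2 × 104 × 3/33 = 68.07 from the restocking fund, for a payoff of 120.07.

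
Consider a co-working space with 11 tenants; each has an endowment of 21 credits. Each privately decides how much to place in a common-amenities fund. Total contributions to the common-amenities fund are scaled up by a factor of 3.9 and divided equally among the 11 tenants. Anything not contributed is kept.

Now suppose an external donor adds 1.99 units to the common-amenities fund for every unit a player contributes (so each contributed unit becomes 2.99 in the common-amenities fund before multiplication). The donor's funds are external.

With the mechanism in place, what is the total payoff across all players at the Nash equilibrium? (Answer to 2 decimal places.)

2693.69 credits

With the mechanism, a contributed unit returns 3.9 × 2.99 / 11 = 1.0601 per unit of net cost to the contributor — now above 1 — so contributing fully is weakly dominant for every player.
At the Nash equilibrium everyone contributes 21. Group total payoff = 3.9 × 2.99 × 231 = 2693.69.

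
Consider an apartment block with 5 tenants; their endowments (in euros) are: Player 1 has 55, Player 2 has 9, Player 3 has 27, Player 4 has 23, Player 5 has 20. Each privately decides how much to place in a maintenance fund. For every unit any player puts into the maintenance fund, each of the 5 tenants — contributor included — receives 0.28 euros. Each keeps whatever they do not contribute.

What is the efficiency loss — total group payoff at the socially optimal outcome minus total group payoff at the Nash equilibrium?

The private return per contributed unit is 0.28 < 1 for everyone, so the Nash equilibrium is zero contribution and the group total is Σ E_j = 55 + 9 + 27 + 23 + 20 = 134.
Each contributed unit returns 1.400 to the group, so the social optimum is full contribution by everyone: group total = 1.400 × 134 = 187.60.
Efficiency loss = (1.400 − 1) × 134 = 53.60.

53.60 euros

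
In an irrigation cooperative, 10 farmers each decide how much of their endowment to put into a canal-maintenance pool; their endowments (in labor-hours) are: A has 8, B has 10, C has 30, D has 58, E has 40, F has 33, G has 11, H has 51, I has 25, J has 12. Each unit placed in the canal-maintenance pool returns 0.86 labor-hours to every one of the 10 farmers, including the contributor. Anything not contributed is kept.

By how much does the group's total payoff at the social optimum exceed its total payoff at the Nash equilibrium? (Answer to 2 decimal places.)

The private return per contributed unit is 0.86 < 1 for everyone, so the Nash equilibrium is zero contribution and the group total is Σ E_j = 8 + 10 + 30 + 58 + 40 + 33 + 11 + 51 + 25 + 12 = 278.
Each contributed unit returns 8.600 to the group, so the social optimum is full contribution by everyone: group total = 8.600 × 278 = 2390.80.
Efficiency loss = (8.600 − 1) × 278 = 2112.80.

2112.80 labor-hours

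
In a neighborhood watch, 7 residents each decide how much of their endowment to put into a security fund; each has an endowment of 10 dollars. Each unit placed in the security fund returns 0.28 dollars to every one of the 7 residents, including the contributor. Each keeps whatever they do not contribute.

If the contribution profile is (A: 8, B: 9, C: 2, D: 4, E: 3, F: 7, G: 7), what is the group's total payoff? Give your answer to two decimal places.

Total contributed: 8 + 9 + 2 + 4 + 3 + 7 + 7 = 40; total kept: 7 × 10 − 40 = 30.
The security fund pays out 0.28 × 7 × 40 = 78.40 in aggregate.
Group total = 30 + 78.40 = 108.40.

108.40 dollars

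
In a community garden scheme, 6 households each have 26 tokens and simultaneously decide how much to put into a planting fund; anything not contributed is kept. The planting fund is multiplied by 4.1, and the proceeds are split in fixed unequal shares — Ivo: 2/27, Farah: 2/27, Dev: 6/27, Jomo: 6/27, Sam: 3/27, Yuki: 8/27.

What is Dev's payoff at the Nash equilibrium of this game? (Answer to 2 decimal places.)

Player j's private return per contributed unit is 4.1 × (j's share). Contributing is weakly dominant for j when that share is at least 1/4.1 = 0.2439, and contributing 0 is dominant otherwise.
The only share above 0.2439 is Yuki's 8/27, contributing 26; the remaining 5 contribute 0. Total contributed: 26.
Dev keeps 26 and receives 4.1 × 26 × 6/27 = 23.69 from the planting fund, for a payoff of 49.69.

49.69 tokens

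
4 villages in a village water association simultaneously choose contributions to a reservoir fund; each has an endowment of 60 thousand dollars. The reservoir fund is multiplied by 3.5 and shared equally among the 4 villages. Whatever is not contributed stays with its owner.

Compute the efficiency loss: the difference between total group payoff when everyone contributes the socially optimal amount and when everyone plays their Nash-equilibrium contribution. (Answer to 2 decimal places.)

Each contributed unit returns 3.5/4 = 0.8750 to its contributor — below 1 — so contributing 0 is dominant for every player. At the Nash equilibrium everyone keeps their 60, and the group total is 4 × 60 = 240.
Each contributed unit returns 3.500 to the group as a whole (0.8750 to each of 4 players), which exceeds 1, so the social optimum is full contribution: group total = 3.500 × 240 = 840.00.
Efficiency loss = 840.00 − 240 = 600.00.

600.00 thousand dollars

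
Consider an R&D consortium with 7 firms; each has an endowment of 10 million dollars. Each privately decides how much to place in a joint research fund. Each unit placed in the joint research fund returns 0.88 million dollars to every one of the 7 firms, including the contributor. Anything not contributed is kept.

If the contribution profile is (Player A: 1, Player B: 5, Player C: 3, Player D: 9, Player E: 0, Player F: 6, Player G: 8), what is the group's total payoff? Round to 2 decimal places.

Total contributed: 1 + 5 + 3 + 9 + 0 + 6 + 8 = 32; total kept: 7 × 10 − 32 = 38.
The joint research fund pays out 0.88 × 7 × 32 = 197.12 in aggregate.
Group total = 38 + 197.12 = 235.12.

235.12 million dollars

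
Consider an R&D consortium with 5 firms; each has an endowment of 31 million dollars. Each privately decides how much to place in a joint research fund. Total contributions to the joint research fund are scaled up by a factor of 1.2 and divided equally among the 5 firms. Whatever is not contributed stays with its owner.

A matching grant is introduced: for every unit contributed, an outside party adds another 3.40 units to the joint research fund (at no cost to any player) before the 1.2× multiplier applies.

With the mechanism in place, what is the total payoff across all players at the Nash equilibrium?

With the mechanism, a contributed unit returns 1.2 × 4.40 / 5 = 1.0560 per unit of net cost to the contributor — now above 1 — so contributing fully is weakly dominant for every player.
At the Nash equilibrium everyone contributes 31. Group total payoff = 1.2 × 4.40 × 155 = 818.40.

818.40 million dollars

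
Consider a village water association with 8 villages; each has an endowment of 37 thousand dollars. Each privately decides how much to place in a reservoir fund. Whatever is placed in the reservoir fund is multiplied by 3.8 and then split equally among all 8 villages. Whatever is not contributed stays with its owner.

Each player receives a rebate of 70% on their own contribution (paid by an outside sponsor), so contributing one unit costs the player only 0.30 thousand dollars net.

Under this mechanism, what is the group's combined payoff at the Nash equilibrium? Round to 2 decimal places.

1332.00 thousand dollars

The effective private return per unit is now (3.8/8) / 0.30 = 1.5833 > 1, so every player's dominant strategy flips to full contribution.
So the Nash equilibrium is full contribution by all 8; the group earns 8 × (37 × 0.70 + 3.8 × 37) = 1332.00.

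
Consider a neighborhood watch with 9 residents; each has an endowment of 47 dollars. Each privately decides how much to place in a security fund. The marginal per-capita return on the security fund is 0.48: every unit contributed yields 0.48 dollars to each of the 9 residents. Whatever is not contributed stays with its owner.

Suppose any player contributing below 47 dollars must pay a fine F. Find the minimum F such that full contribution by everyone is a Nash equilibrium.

Given the others contribute fully, the best deviation is to contribute 0 (any partial contribution still incurs the fine and gives up units whose private return 0.48 is below 1).
Deviating from 47 to 0 saves 47 dollars but forfeits the deviator's share of the drop in the security fund: 0.48 × 47 = 22.56.
So the deviation gain is 47 − 22.56 = 24.44, and the fine must be at least 24.44 dollars to wipe it out.

24.44 dollars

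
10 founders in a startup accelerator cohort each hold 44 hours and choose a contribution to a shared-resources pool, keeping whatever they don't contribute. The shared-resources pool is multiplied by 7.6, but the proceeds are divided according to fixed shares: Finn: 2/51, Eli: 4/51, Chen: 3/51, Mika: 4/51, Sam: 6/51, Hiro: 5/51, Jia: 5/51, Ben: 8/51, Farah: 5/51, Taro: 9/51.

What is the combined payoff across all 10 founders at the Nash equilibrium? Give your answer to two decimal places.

1020.80 hours

For player j, contributing a unit is worthwhile iff 7.6 × (j's share) ≥ 1, i.e. iff j's share is at least 0.1316.
Ben and Taro are above the threshold, contributing 44 each; the remaining 8 contribute 0. Total contributed: 88.
The shared-resources pool pays out 7.6 × 88 = 668.80 in total (split across the unequal shares, but the aggregate is all that matters for the group sum).
The 8 free-riders keep 44 each, adding 352. Group total = 352 + 668.80 = 1020.80.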